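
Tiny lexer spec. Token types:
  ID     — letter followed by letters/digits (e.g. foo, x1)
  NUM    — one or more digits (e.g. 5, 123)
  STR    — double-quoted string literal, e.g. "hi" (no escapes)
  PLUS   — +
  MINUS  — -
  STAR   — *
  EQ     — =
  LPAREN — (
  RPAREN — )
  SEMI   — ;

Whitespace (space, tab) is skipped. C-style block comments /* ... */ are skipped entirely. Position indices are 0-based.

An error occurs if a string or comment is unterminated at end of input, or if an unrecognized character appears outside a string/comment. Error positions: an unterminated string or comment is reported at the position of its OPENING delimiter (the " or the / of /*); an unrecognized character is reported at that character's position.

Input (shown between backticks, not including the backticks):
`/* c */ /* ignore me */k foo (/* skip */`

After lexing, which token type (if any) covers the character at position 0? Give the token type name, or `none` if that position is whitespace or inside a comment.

Answer: none

Derivation:
pos=0: enter COMMENT mode (saw '/*')
exit COMMENT mode (now at pos=7)
pos=8: enter COMMENT mode (saw '/*')
exit COMMENT mode (now at pos=23)
pos=23: emit ID 'k' (now at pos=24)
pos=25: emit ID 'foo' (now at pos=28)
pos=29: emit LPAREN '('
pos=30: enter COMMENT mode (saw '/*')
exit COMMENT mode (now at pos=40)
DONE. 3 tokens: [ID, ID, LPAREN]
Position 0: char is '/' -> none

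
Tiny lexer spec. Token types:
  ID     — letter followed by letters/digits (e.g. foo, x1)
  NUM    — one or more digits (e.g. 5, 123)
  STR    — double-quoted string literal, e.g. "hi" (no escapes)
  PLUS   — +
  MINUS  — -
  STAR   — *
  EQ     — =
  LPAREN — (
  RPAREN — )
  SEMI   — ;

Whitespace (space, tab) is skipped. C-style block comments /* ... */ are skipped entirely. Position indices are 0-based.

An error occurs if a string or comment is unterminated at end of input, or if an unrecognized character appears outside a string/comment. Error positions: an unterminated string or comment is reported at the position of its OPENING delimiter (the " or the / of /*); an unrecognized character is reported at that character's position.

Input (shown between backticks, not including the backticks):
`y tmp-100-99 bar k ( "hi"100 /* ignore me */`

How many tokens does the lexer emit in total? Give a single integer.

pos=0: emit ID 'y' (now at pos=1)
pos=2: emit ID 'tmp' (now at pos=5)
pos=5: emit MINUS '-'
pos=6: emit NUM '100' (now at pos=9)
pos=9: emit MINUS '-'
pos=10: emit NUM '99' (now at pos=12)
pos=13: emit ID 'bar' (now at pos=16)
pos=17: emit ID 'k' (now at pos=18)
pos=19: emit LPAREN '('
pos=21: enter STRING mode
pos=21: emit STR "hi" (now at pos=25)
pos=25: emit NUM '100' (now at pos=28)
pos=29: enter COMMENT mode (saw '/*')
exit COMMENT mode (now at pos=44)
DONE. 11 tokens: [ID, ID, MINUS, NUM, MINUS, NUM, ID, ID, LPAREN, STR, NUM]

Answer: 11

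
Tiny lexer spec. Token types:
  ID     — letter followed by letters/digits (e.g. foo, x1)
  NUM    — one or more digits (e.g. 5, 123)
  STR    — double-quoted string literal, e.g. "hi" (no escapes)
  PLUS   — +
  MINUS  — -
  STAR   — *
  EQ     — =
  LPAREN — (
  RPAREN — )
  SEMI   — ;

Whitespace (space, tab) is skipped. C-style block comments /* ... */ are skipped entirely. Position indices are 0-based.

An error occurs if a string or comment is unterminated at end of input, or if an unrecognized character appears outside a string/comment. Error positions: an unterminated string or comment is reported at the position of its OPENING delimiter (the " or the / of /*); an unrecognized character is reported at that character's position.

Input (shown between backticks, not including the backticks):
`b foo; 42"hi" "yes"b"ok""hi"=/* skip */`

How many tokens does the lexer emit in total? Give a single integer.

pos=0: emit ID 'b' (now at pos=1)
pos=2: emit ID 'foo' (now at pos=5)
pos=5: emit SEMI ';'
pos=7: emit NUM '42' (now at pos=9)
pos=9: enter STRING mode
pos=9: emit STR "hi" (now at pos=13)
pos=14: enter STRING mode
pos=14: emit STR "yes" (now at pos=19)
pos=19: emit ID 'b' (now at pos=20)
pos=20: enter STRING mode
pos=20: emit STR "ok" (now at pos=24)
pos=24: enter STRING mode
pos=24: emit STR "hi" (now at pos=28)
pos=28: emit EQ '='
pos=29: enter COMMENT mode (saw '/*')
exit COMMENT mode (now at pos=39)
DONE. 10 tokens: [ID, ID, SEMI, NUM, STR, STR, ID, STR, STR, EQ]

Answer: 10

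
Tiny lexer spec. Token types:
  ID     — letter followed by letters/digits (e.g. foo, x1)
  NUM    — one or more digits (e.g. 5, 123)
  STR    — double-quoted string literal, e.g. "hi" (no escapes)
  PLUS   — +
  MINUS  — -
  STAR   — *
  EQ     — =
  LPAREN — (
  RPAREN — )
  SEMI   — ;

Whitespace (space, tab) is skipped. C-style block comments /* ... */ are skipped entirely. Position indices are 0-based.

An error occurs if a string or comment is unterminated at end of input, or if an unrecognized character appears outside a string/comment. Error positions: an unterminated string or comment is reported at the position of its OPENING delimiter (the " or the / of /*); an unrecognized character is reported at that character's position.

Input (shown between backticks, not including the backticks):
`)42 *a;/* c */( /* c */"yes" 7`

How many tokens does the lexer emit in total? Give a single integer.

pos=0: emit RPAREN ')'
pos=1: emit NUM '42' (now at pos=3)
pos=4: emit STAR '*'
pos=5: emit ID 'a' (now at pos=6)
pos=6: emit SEMI ';'
pos=7: enter COMMENT mode (saw '/*')
exit COMMENT mode (now at pos=14)
pos=14: emit LPAREN '('
pos=16: enter COMMENT mode (saw '/*')
exit COMMENT mode (now at pos=23)
pos=23: enter STRING mode
pos=23: emit STR "yes" (now at pos=28)
pos=29: emit NUM '7' (now at pos=30)
DONE. 8 tokens: [RPAREN, NUM, STAR, ID, SEMI, LPAREN, STR, NUM]

Answer: 8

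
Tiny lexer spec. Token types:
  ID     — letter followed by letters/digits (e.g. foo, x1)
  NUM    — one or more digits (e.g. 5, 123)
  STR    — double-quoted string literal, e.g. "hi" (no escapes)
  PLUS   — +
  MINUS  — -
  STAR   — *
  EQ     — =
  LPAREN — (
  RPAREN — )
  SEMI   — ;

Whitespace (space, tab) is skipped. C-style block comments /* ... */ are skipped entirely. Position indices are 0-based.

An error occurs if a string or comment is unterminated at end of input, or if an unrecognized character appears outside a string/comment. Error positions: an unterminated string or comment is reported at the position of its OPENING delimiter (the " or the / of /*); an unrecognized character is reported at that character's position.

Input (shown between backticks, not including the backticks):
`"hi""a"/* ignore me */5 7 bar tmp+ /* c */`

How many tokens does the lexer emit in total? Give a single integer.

pos=0: enter STRING mode
pos=0: emit STR "hi" (now at pos=4)
pos=4: enter STRING mode
pos=4: emit STR "a" (now at pos=7)
pos=7: enter COMMENT mode (saw '/*')
exit COMMENT mode (now at pos=22)
pos=22: emit NUM '5' (now at pos=23)
pos=24: emit NUM '7' (now at pos=25)
pos=26: emit ID 'bar' (now at pos=29)
pos=30: emit ID 'tmp' (now at pos=33)
pos=33: emit PLUS '+'
pos=35: enter COMMENT mode (saw '/*')
exit COMMENT mode (now at pos=42)
DONE. 7 tokens: [STR, STR, NUM, NUM, ID, ID, PLUS]

Answer: 7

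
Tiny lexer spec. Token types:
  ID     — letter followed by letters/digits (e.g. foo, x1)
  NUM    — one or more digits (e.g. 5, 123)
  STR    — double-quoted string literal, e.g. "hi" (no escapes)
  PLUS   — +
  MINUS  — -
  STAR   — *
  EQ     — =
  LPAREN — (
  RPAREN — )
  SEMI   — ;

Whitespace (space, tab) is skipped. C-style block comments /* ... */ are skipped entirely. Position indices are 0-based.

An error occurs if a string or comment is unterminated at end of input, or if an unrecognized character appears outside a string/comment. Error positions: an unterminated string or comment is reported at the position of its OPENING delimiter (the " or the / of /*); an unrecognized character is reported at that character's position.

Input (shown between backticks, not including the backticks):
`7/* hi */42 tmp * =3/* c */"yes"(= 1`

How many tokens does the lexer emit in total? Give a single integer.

pos=0: emit NUM '7' (now at pos=1)
pos=1: enter COMMENT mode (saw '/*')
exit COMMENT mode (now at pos=9)
pos=9: emit NUM '42' (now at pos=11)
pos=12: emit ID 'tmp' (now at pos=15)
pos=16: emit STAR '*'
pos=18: emit EQ '='
pos=19: emit NUM '3' (now at pos=20)
pos=20: enter COMMENT mode (saw '/*')
exit COMMENT mode (now at pos=27)
pos=27: enter STRING mode
pos=27: emit STR "yes" (now at pos=32)
pos=32: emit LPAREN '('
pos=33: emit EQ '='
pos=35: emit NUM '1' (now at pos=36)
DONE. 10 tokens: [NUM, NUM, ID, STAR, EQ, NUM, STR, LPAREN, EQ, NUM]

Answer: 10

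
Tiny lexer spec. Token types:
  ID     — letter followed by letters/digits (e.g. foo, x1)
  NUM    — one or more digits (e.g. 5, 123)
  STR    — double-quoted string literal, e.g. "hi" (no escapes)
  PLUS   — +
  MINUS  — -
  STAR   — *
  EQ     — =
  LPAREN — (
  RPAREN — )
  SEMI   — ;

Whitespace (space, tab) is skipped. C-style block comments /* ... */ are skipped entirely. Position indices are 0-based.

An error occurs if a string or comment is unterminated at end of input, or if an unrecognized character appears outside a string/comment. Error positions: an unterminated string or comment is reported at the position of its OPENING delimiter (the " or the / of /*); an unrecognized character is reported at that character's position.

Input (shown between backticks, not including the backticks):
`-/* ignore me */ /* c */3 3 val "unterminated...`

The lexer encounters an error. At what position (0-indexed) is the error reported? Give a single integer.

pos=0: emit MINUS '-'
pos=1: enter COMMENT mode (saw '/*')
exit COMMENT mode (now at pos=16)
pos=17: enter COMMENT mode (saw '/*')
exit COMMENT mode (now at pos=24)
pos=24: emit NUM '3' (now at pos=25)
pos=26: emit NUM '3' (now at pos=27)
pos=28: emit ID 'val' (now at pos=31)
pos=32: enter STRING mode
pos=32: ERROR — unterminated string

Answer: 32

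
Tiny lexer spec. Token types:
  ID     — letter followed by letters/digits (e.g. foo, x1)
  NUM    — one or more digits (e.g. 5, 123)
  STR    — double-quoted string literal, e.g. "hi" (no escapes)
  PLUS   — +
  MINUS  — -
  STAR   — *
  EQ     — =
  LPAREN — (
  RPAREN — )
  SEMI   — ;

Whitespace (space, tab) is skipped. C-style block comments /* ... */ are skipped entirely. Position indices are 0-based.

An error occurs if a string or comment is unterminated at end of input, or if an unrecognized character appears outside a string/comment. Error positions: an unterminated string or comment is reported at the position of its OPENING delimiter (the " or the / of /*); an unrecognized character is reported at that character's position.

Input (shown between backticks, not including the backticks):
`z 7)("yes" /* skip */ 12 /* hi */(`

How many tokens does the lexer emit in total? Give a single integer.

pos=0: emit ID 'z' (now at pos=1)
pos=2: emit NUM '7' (now at pos=3)
pos=3: emit RPAREN ')'
pos=4: emit LPAREN '('
pos=5: enter STRING mode
pos=5: emit STR "yes" (now at pos=10)
pos=11: enter COMMENT mode (saw '/*')
exit COMMENT mode (now at pos=21)
pos=22: emit NUM '12' (now at pos=24)
pos=25: enter COMMENT mode (saw '/*')
exit COMMENT mode (now at pos=33)
pos=33: emit LPAREN '('
DONE. 7 tokens: [ID, NUM, RPAREN, LPAREN, STR, NUM, LPAREN]

Answer: 7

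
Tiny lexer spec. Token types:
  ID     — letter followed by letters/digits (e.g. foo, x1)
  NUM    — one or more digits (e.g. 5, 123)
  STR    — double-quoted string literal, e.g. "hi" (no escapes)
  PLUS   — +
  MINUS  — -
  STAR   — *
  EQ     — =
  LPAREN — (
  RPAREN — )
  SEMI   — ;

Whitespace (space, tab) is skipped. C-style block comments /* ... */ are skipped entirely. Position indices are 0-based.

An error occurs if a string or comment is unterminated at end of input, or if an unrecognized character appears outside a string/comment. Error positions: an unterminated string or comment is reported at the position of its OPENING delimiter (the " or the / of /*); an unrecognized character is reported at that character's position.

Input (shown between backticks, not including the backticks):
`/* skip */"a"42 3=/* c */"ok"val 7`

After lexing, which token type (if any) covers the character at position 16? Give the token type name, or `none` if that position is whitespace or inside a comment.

Answer: NUM

Derivation:
pos=0: enter COMMENT mode (saw '/*')
exit COMMENT mode (now at pos=10)
pos=10: enter STRING mode
pos=10: emit STR "a" (now at pos=13)
pos=13: emit NUM '42' (now at pos=15)
pos=16: emit NUM '3' (now at pos=17)
pos=17: emit EQ '='
pos=18: enter COMMENT mode (saw '/*')
exit COMMENT mode (now at pos=25)
pos=25: enter STRING mode
pos=25: emit STR "ok" (now at pos=29)
pos=29: emit ID 'val' (now at pos=32)
pos=33: emit NUM '7' (now at pos=34)
DONE. 7 tokens: [STR, NUM, NUM, EQ, STR, ID, NUM]
Position 16: char is '3' -> NUM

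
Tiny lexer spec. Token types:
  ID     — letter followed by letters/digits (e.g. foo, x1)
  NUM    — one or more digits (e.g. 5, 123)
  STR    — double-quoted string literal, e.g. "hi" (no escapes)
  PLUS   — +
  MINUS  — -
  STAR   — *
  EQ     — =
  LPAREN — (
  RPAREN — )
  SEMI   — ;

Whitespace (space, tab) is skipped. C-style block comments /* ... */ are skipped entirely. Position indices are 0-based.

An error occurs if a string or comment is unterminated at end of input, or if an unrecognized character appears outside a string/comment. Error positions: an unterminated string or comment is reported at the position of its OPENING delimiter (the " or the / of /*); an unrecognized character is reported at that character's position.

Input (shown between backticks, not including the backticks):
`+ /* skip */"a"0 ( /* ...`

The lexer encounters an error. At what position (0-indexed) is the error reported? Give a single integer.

Answer: 19

Derivation:
pos=0: emit PLUS '+'
pos=2: enter COMMENT mode (saw '/*')
exit COMMENT mode (now at pos=12)
pos=12: enter STRING mode
pos=12: emit STR "a" (now at pos=15)
pos=15: emit NUM '0' (now at pos=16)
pos=17: emit LPAREN '('
pos=19: enter COMMENT mode (saw '/*')
pos=19: ERROR — unterminated comment (reached EOF)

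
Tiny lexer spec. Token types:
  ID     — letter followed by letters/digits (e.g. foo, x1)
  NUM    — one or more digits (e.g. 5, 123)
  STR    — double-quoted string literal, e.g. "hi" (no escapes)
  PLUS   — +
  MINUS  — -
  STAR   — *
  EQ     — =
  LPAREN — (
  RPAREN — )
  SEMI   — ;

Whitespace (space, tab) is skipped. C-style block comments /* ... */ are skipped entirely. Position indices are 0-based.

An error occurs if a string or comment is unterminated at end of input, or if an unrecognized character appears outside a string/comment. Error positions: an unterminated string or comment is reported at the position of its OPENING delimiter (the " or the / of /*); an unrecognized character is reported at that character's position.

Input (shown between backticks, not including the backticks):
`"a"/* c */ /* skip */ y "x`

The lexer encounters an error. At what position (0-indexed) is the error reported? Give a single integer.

pos=0: enter STRING mode
pos=0: emit STR "a" (now at pos=3)
pos=3: enter COMMENT mode (saw '/*')
exit COMMENT mode (now at pos=10)
pos=11: enter COMMENT mode (saw '/*')
exit COMMENT mode (now at pos=21)
pos=22: emit ID 'y' (now at pos=23)
pos=24: enter STRING mode
pos=24: ERROR — unterminated string

Answer: 24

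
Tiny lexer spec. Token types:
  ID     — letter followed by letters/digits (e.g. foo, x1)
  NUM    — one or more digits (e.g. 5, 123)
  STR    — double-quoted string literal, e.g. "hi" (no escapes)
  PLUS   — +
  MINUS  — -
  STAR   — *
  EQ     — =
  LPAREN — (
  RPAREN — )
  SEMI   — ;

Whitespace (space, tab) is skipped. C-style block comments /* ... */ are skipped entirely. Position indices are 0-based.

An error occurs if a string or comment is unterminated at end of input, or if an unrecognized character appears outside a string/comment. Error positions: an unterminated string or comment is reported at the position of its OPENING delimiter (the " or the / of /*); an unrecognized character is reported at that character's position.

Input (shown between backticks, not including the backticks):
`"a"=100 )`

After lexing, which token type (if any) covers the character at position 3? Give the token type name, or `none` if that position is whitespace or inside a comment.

Answer: EQ

Derivation:
pos=0: enter STRING mode
pos=0: emit STR "a" (now at pos=3)
pos=3: emit EQ '='
pos=4: emit NUM '100' (now at pos=7)
pos=8: emit RPAREN ')'
DONE. 4 tokens: [STR, EQ, NUM, RPAREN]
Position 3: char is '=' -> EQ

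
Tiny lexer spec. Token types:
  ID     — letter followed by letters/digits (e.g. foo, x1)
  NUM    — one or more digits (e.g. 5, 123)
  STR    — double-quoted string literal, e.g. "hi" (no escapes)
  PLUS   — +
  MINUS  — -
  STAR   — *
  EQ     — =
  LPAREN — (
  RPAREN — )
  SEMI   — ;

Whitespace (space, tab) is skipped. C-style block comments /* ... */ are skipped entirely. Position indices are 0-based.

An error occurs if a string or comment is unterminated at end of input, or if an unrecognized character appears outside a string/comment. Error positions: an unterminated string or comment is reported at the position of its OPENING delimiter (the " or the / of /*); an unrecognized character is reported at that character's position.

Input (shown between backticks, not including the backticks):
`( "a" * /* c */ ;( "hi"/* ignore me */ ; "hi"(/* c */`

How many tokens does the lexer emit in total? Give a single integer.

pos=0: emit LPAREN '('
pos=2: enter STRING mode
pos=2: emit STR "a" (now at pos=5)
pos=6: emit STAR '*'
pos=8: enter COMMENT mode (saw '/*')
exit COMMENT mode (now at pos=15)
pos=16: emit SEMI ';'
pos=17: emit LPAREN '('
pos=19: enter STRING mode
pos=19: emit STR "hi" (now at pos=23)
pos=23: enter COMMENT mode (saw '/*')
exit COMMENT mode (now at pos=38)
pos=39: emit SEMI ';'
pos=41: enter STRING mode
pos=41: emit STR "hi" (now at pos=45)
pos=45: emit LPAREN '('
pos=46: enter COMMENT mode (saw '/*')
exit COMMENT mode (now at pos=53)
DONE. 9 tokens: [LPAREN, STR, STAR, SEMI, LPAREN, STR, SEMI, STR, LPAREN]

Answer: 9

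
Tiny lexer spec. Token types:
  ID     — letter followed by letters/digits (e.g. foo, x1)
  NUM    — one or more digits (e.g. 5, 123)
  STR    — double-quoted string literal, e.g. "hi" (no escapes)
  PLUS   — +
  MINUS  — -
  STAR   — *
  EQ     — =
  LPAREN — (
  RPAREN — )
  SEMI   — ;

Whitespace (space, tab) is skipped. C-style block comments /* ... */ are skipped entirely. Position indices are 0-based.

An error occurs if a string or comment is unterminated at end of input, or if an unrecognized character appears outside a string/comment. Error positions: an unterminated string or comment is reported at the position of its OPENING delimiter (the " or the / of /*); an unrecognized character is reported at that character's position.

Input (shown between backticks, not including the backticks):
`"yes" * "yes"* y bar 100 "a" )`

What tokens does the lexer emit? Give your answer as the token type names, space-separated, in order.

Answer: STR STAR STR STAR ID ID NUM STR RPAREN

Derivation:
pos=0: enter STRING mode
pos=0: emit STR "yes" (now at pos=5)
pos=6: emit STAR '*'
pos=8: enter STRING mode
pos=8: emit STR "yes" (now at pos=13)
pos=13: emit STAR '*'
pos=15: emit ID 'y' (now at pos=16)
pos=17: emit ID 'bar' (now at pos=20)
pos=21: emit NUM '100' (now at pos=24)
pos=25: enter STRING mode
pos=25: emit STR "a" (now at pos=28)
pos=29: emit RPAREN ')'
DONE. 9 tokens: [STR, STAR, STR, STAR, ID, ID, NUM, STR, RPAREN]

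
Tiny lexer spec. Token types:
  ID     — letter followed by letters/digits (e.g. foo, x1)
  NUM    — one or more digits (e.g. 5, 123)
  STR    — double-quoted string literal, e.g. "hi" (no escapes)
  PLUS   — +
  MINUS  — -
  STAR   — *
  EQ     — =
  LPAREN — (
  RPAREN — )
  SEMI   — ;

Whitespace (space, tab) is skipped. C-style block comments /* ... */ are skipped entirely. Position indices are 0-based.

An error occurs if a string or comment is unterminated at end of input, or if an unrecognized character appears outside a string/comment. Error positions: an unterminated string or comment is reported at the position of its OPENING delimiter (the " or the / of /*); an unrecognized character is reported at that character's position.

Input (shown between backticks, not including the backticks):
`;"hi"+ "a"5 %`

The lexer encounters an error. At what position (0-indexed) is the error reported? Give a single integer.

Answer: 12

Derivation:
pos=0: emit SEMI ';'
pos=1: enter STRING mode
pos=1: emit STR "hi" (now at pos=5)
pos=5: emit PLUS '+'
pos=7: enter STRING mode
pos=7: emit STR "a" (now at pos=10)
pos=10: emit NUM '5' (now at pos=11)
pos=12: ERROR — unrecognized char '%'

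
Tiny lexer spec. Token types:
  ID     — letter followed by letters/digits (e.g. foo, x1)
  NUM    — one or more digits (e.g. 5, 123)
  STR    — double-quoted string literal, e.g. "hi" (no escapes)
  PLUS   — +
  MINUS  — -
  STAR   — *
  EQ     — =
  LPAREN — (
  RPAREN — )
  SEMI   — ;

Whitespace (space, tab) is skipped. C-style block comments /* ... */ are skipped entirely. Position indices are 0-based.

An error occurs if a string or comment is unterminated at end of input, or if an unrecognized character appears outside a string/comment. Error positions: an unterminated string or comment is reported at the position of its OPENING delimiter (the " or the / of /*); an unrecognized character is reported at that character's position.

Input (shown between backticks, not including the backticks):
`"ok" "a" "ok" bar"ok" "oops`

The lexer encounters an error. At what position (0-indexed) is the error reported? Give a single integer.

pos=0: enter STRING mode
pos=0: emit STR "ok" (now at pos=4)
pos=5: enter STRING mode
pos=5: emit STR "a" (now at pos=8)
pos=9: enter STRING mode
pos=9: emit STR "ok" (now at pos=13)
pos=14: emit ID 'bar' (now at pos=17)
pos=17: enter STRING mode
pos=17: emit STR "ok" (now at pos=21)
pos=22: enter STRING mode
pos=22: ERROR — unterminated string

Answer: 22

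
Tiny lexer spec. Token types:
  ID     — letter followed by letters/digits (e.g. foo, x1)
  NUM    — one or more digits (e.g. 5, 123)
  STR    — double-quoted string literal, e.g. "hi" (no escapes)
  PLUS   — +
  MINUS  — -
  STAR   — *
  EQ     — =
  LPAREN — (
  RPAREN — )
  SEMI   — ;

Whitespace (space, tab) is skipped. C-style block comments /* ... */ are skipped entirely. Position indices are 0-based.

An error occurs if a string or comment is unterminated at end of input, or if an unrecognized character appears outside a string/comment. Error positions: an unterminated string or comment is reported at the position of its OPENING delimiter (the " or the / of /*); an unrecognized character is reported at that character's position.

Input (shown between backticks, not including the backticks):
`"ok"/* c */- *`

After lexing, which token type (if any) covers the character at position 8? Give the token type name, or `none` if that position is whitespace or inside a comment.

pos=0: enter STRING mode
pos=0: emit STR "ok" (now at pos=4)
pos=4: enter COMMENT mode (saw '/*')
exit COMMENT mode (now at pos=11)
pos=11: emit MINUS '-'
pos=13: emit STAR '*'
DONE. 3 tokens: [STR, MINUS, STAR]
Position 8: char is ' ' -> none

Answer: none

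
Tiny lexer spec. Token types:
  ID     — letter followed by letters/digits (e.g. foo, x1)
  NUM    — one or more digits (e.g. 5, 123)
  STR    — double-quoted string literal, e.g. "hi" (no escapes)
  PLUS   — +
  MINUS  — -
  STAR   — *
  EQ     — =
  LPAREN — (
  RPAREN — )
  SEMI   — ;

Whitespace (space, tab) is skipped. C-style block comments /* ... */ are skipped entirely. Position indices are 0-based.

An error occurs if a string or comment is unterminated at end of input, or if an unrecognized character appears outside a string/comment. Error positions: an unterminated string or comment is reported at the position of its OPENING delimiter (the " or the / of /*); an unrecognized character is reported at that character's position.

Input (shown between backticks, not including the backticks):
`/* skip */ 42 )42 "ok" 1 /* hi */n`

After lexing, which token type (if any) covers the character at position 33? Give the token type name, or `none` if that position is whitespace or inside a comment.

Answer: ID

Derivation:
pos=0: enter COMMENT mode (saw '/*')
exit COMMENT mode (now at pos=10)
pos=11: emit NUM '42' (now at pos=13)
pos=14: emit RPAREN ')'
pos=15: emit NUM '42' (now at pos=17)
pos=18: enter STRING mode
pos=18: emit STR "ok" (now at pos=22)
pos=23: emit NUM '1' (now at pos=24)
pos=25: enter COMMENT mode (saw '/*')
exit COMMENT mode (now at pos=33)
pos=33: emit ID 'n' (now at pos=34)
DONE. 6 tokens: [NUM, RPAREN, NUM, STR, NUM, ID]
Position 33: char is 'n' -> ID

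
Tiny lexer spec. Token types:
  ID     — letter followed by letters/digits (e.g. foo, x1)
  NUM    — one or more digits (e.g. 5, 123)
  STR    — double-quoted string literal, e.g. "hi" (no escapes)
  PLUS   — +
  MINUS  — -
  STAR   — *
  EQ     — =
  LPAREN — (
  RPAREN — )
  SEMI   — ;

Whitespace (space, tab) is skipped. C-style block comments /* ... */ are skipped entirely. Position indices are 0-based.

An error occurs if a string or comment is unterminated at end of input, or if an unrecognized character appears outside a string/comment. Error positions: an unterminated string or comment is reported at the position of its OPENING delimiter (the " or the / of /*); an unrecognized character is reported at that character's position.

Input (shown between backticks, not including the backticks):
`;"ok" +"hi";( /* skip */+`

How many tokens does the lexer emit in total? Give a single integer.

Answer: 7

Derivation:
pos=0: emit SEMI ';'
pos=1: enter STRING mode
pos=1: emit STR "ok" (now at pos=5)
pos=6: emit PLUS '+'
pos=7: enter STRING mode
pos=7: emit STR "hi" (now at pos=11)
pos=11: emit SEMI ';'
pos=12: emit LPAREN '('
pos=14: enter COMMENT mode (saw '/*')
exit COMMENT mode (now at pos=24)
pos=24: emit PLUS '+'
DONE. 7 tokens: [SEMI, STR, PLUS, STR, SEMI, LPAREN, PLUS]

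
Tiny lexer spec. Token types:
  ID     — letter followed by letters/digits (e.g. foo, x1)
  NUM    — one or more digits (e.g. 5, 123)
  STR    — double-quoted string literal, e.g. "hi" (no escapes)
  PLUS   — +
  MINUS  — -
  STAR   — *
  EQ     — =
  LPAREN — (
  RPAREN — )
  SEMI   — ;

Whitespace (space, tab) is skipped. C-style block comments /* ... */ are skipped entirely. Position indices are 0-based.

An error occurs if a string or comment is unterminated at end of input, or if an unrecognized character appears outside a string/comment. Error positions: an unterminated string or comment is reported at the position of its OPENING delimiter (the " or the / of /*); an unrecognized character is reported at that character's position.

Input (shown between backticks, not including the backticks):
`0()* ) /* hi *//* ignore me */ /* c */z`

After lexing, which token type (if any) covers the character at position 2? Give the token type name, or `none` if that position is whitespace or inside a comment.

pos=0: emit NUM '0' (now at pos=1)
pos=1: emit LPAREN '('
pos=2: emit RPAREN ')'
pos=3: emit STAR '*'
pos=5: emit RPAREN ')'
pos=7: enter COMMENT mode (saw '/*')
exit COMMENT mode (now at pos=15)
pos=15: enter COMMENT mode (saw '/*')
exit COMMENT mode (now at pos=30)
pos=31: enter COMMENT mode (saw '/*')
exit COMMENT mode (now at pos=38)
pos=38: emit ID 'z' (now at pos=39)
DONE. 6 tokens: [NUM, LPAREN, RPAREN, STAR, RPAREN, ID]
Position 2: char is ')' -> RPAREN

Answer: RPAREN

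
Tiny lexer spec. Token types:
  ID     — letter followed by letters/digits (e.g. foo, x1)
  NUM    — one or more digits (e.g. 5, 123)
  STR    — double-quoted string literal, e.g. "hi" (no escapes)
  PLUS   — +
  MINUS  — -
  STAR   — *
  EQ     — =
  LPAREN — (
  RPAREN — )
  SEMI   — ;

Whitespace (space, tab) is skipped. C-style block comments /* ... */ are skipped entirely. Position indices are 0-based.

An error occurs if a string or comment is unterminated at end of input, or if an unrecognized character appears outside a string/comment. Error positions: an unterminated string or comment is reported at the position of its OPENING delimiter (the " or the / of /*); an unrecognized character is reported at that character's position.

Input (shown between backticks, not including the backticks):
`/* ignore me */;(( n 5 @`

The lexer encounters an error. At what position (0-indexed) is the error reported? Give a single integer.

Answer: 23

Derivation:
pos=0: enter COMMENT mode (saw '/*')
exit COMMENT mode (now at pos=15)
pos=15: emit SEMI ';'
pos=16: emit LPAREN '('
pos=17: emit LPAREN '('
pos=19: emit ID 'n' (now at pos=20)
pos=21: emit NUM '5' (now at pos=22)
pos=23: ERROR — unrecognized char '@'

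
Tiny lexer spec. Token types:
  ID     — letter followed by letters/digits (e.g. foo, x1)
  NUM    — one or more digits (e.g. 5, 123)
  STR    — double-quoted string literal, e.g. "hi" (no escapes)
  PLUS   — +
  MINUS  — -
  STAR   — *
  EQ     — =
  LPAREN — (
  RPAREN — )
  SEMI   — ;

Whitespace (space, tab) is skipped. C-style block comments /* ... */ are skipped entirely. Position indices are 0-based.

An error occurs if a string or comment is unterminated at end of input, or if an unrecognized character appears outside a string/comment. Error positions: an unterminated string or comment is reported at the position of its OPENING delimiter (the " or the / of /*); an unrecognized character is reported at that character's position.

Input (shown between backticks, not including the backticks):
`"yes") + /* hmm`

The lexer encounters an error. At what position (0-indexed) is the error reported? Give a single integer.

pos=0: enter STRING mode
pos=0: emit STR "yes" (now at pos=5)
pos=5: emit RPAREN ')'
pos=7: emit PLUS '+'
pos=9: enter COMMENT mode (saw '/*')
pos=9: ERROR — unterminated comment (reached EOF)

Answer: 9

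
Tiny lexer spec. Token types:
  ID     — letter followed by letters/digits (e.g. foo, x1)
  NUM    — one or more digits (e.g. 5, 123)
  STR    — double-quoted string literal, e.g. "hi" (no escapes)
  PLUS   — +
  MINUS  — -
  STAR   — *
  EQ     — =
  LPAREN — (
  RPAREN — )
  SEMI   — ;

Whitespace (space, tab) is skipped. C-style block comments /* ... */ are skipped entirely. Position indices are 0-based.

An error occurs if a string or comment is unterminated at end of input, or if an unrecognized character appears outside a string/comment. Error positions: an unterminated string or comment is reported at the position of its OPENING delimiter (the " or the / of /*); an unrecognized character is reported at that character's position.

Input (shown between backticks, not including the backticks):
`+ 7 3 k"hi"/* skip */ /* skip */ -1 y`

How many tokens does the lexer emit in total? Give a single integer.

pos=0: emit PLUS '+'
pos=2: emit NUM '7' (now at pos=3)
pos=4: emit NUM '3' (now at pos=5)
pos=6: emit ID 'k' (now at pos=7)
pos=7: enter STRING mode
pos=7: emit STR "hi" (now at pos=11)
pos=11: enter COMMENT mode (saw '/*')
exit COMMENT mode (now at pos=21)
pos=22: enter COMMENT mode (saw '/*')
exit COMMENT mode (now at pos=32)
pos=33: emit MINUS '-'
pos=34: emit NUM '1' (now at pos=35)
pos=36: emit ID 'y' (now at pos=37)
DONE. 8 tokens: [PLUS, NUM, NUM, ID, STR, MINUS, NUM, ID]

Answer: 8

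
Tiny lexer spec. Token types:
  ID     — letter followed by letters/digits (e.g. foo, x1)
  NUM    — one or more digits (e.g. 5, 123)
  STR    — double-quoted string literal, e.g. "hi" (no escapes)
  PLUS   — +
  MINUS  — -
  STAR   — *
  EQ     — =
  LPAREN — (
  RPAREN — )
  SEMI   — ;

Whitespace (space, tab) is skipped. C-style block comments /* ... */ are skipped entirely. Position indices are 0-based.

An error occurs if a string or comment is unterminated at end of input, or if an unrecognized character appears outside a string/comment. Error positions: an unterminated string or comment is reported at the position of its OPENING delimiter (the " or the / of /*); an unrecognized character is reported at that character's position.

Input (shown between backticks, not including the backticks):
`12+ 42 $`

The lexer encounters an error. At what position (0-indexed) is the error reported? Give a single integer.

Answer: 7

Derivation:
pos=0: emit NUM '12' (now at pos=2)
pos=2: emit PLUS '+'
pos=4: emit NUM '42' (now at pos=6)
pos=7: ERROR — unrecognized char '$'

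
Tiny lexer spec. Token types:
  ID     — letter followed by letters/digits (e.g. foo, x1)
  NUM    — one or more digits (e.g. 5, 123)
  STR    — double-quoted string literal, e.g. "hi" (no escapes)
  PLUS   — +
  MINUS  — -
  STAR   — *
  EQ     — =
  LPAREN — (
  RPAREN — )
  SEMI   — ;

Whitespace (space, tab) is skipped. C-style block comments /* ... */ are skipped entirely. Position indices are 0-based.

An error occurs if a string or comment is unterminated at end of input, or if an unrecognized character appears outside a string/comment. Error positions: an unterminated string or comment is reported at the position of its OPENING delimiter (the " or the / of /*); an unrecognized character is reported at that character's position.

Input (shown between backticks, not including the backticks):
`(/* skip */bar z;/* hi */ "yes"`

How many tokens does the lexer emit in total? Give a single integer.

Answer: 5

Derivation:
pos=0: emit LPAREN '('
pos=1: enter COMMENT mode (saw '/*')
exit COMMENT mode (now at pos=11)
pos=11: emit ID 'bar' (now at pos=14)
pos=15: emit ID 'z' (now at pos=16)
pos=16: emit SEMI ';'
pos=17: enter COMMENT mode (saw '/*')
exit COMMENT mode (now at pos=25)
pos=26: enter STRING mode
pos=26: emit STR "yes" (now at pos=31)
DONE. 5 tokens: [LPAREN, ID, ID, SEMI, STR]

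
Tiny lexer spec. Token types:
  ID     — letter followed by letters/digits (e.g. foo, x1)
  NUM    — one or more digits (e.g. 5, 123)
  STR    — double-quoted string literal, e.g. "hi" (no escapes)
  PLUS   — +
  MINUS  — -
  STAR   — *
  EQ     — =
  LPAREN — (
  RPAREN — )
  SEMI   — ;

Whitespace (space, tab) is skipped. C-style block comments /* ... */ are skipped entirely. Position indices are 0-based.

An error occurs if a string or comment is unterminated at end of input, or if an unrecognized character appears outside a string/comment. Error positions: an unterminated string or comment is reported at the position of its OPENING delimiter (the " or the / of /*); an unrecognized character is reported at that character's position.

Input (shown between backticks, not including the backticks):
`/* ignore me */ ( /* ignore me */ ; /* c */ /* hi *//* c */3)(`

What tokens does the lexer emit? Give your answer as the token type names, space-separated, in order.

pos=0: enter COMMENT mode (saw '/*')
exit COMMENT mode (now at pos=15)
pos=16: emit LPAREN '('
pos=18: enter COMMENT mode (saw '/*')
exit COMMENT mode (now at pos=33)
pos=34: emit SEMI ';'
pos=36: enter COMMENT mode (saw '/*')
exit COMMENT mode (now at pos=43)
pos=44: enter COMMENT mode (saw '/*')
exit COMMENT mode (now at pos=52)
pos=52: enter COMMENT mode (saw '/*')
exit COMMENT mode (now at pos=59)
pos=59: emit NUM '3' (now at pos=60)
pos=60: emit RPAREN ')'
pos=61: emit LPAREN '('
DONE. 5 tokens: [LPAREN, SEMI, NUM, RPAREN, LPAREN]

Answer: LPAREN SEMI NUM RPAREN LPAREN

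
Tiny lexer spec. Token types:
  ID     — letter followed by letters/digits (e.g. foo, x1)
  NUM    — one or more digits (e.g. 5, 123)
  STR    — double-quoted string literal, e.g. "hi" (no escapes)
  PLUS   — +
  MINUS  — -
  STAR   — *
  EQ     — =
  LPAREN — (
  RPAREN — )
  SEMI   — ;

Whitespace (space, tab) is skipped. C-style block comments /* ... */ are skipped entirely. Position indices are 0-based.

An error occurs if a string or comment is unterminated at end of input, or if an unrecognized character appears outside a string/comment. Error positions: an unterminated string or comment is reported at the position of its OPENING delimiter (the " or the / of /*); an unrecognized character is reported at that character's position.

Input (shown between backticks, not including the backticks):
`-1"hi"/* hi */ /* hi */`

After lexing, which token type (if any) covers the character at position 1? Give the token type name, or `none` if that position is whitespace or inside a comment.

Answer: NUM

Derivation:
pos=0: emit MINUS '-'
pos=1: emit NUM '1' (now at pos=2)
pos=2: enter STRING mode
pos=2: emit STR "hi" (now at pos=6)
pos=6: enter COMMENT mode (saw '/*')
exit COMMENT mode (now at pos=14)
pos=15: enter COMMENT mode (saw '/*')
exit COMMENT mode (now at pos=23)
DONE. 3 tokens: [MINUS, NUM, STR]
Position 1: char is '1' -> NUM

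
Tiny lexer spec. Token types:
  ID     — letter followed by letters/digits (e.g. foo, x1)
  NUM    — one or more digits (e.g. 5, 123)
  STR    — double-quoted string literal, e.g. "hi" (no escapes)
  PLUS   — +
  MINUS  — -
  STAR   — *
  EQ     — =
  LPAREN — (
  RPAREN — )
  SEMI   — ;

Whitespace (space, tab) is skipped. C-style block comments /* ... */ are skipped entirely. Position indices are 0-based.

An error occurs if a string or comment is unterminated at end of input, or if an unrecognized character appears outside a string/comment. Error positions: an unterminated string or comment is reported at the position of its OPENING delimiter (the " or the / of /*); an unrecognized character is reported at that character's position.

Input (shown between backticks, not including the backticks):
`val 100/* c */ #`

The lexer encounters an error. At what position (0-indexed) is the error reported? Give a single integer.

Answer: 15

Derivation:
pos=0: emit ID 'val' (now at pos=3)
pos=4: emit NUM '100' (now at pos=7)
pos=7: enter COMMENT mode (saw '/*')
exit COMMENT mode (now at pos=14)
pos=15: ERROR — unrecognized char '#'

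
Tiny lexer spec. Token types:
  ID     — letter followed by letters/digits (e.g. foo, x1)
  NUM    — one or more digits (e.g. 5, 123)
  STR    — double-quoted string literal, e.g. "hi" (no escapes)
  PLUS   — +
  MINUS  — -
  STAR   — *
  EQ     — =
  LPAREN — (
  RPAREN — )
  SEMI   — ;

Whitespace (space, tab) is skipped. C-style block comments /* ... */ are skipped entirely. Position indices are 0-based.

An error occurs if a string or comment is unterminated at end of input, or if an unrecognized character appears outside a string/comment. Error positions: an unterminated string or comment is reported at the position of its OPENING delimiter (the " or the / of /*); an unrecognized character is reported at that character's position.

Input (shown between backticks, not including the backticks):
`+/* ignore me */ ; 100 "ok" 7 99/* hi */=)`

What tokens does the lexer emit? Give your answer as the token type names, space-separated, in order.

pos=0: emit PLUS '+'
pos=1: enter COMMENT mode (saw '/*')
exit COMMENT mode (now at pos=16)
pos=17: emit SEMI ';'
pos=19: emit NUM '100' (now at pos=22)
pos=23: enter STRING mode
pos=23: emit STR "ok" (now at pos=27)
pos=28: emit NUM '7' (now at pos=29)
pos=30: emit NUM '99' (now at pos=32)
pos=32: enter COMMENT mode (saw '/*')
exit COMMENT mode (now at pos=40)
pos=40: emit EQ '='
pos=41: emit RPAREN ')'
DONE. 8 tokens: [PLUS, SEMI, NUM, STR, NUM, NUM, EQ, RPAREN]

Answer: PLUS SEMI NUM STR NUM NUM EQ RPAREN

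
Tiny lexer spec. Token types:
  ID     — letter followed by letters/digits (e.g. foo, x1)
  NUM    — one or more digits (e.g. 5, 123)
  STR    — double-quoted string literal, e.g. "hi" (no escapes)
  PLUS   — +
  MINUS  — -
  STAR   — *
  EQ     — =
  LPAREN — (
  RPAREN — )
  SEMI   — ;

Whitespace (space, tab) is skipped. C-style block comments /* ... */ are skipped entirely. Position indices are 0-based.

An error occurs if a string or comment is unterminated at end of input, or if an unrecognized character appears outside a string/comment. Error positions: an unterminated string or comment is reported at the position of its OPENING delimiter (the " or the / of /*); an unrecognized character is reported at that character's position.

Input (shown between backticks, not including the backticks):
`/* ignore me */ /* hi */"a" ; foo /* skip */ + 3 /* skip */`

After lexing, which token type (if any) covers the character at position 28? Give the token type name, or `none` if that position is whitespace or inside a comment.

pos=0: enter COMMENT mode (saw '/*')
exit COMMENT mode (now at pos=15)
pos=16: enter COMMENT mode (saw '/*')
exit COMMENT mode (now at pos=24)
pos=24: enter STRING mode
pos=24: emit STR "a" (now at pos=27)
pos=28: emit SEMI ';'
pos=30: emit ID 'foo' (now at pos=33)
pos=34: enter COMMENT mode (saw '/*')
exit COMMENT mode (now at pos=44)
pos=45: emit PLUS '+'
pos=47: emit NUM '3' (now at pos=48)
pos=49: enter COMMENT mode (saw '/*')
exit COMMENT mode (now at pos=59)
DONE. 5 tokens: [STR, SEMI, ID, PLUS, NUM]
Position 28: char is ';' -> SEMI

Answer: SEMI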